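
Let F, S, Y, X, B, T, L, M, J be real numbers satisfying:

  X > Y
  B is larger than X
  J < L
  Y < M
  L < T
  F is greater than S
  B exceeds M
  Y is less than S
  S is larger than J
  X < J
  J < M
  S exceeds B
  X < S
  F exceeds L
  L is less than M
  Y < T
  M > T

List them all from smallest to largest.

The consecutive links are each given: Y < X; X < J; J < L; L < T; T < M; M < B; B < S; S < F.

Y < X < J < L < T < M < B < S < F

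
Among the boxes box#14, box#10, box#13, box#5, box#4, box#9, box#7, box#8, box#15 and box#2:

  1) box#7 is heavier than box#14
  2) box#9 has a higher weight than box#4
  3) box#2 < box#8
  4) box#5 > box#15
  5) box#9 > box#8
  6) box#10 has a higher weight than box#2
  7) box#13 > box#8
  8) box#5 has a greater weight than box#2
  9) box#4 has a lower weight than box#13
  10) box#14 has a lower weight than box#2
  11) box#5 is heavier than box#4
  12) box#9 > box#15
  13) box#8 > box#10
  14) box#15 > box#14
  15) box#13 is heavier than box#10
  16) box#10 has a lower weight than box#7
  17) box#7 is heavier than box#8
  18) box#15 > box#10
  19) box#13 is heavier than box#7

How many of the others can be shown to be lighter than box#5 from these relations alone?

Directly below box#5: box#2, box#4, box#15.
One step further: box#14, box#10 (5 so far).
No other element is forced below box#5 by the given relations, so the count is 5.

5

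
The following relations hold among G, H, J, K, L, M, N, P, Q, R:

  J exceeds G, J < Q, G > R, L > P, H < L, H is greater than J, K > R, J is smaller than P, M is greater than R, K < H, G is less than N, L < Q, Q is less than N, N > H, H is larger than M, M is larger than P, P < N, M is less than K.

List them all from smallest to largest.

R < G < J < P < M < K < H < L < Q < N

Nothing is placed below R, so it is least; from there R < G; G < J; J < P; P < M; M < K; K < H; H < L; L < Q; Q < N, each given directly.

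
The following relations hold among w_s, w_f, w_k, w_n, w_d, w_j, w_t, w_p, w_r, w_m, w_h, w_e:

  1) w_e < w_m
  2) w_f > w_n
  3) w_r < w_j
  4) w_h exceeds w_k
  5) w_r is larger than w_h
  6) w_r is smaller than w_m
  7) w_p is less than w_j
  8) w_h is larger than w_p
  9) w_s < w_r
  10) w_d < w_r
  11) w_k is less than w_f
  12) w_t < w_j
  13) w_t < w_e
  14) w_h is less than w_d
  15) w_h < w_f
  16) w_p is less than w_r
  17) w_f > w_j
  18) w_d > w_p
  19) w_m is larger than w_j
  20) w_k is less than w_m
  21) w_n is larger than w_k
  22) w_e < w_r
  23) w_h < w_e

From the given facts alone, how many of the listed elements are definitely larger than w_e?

4

The elements the relations force above w_e are w_r, w_j, w_m, w_f — no chain reaches any other.
That is 4.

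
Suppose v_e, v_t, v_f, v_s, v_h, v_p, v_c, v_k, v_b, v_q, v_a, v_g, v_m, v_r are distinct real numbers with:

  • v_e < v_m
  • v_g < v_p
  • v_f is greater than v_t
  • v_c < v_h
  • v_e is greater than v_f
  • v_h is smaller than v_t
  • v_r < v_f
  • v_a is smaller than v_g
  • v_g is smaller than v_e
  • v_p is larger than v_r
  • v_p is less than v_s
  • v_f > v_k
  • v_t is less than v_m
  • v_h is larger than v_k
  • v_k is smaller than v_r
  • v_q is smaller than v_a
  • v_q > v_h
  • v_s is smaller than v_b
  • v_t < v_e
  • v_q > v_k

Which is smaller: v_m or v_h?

v_h

v_h < v_q and v_q < v_a give v_h < v_a.
Then v_a < v_g extends the chain to v_g.
With v_g < v_e: v_h < v_q < v_a < v_g < v_e.
With v_e < v_m: v_h < v_q < v_a < v_g < v_e < v_m.
So v_h < v_m; v_h is the smaller of the two.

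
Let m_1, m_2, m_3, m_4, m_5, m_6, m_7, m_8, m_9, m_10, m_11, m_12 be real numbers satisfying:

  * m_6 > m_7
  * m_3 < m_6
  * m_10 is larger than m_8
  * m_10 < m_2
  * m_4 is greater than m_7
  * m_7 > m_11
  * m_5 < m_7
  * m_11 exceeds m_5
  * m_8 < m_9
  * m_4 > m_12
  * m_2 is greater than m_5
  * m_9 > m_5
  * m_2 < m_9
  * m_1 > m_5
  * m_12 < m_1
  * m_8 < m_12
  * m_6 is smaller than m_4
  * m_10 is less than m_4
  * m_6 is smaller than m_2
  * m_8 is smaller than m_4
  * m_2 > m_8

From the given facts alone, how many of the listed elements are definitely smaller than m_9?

Directly below m_9: m_8, m_5, m_2.
One step further: m_10, m_6 (5 so far).
One step further: m_3, m_7 (7 so far).
One step further: m_11 (8 so far).
No other element is forced below m_9 by the given relations, so the count is 8.

8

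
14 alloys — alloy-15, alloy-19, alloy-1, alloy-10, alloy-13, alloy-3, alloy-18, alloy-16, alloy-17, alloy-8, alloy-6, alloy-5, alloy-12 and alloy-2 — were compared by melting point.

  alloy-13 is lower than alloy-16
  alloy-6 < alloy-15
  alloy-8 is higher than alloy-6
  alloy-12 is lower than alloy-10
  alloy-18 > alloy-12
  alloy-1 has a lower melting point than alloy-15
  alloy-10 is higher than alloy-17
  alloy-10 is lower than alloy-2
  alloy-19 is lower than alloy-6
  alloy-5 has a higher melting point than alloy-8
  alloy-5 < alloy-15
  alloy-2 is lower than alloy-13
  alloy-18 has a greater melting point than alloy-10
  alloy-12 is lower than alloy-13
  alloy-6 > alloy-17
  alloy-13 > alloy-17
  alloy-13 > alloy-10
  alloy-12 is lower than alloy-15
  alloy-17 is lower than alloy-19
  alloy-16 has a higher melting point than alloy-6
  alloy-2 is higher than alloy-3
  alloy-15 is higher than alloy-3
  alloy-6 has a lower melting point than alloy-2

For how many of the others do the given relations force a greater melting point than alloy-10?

4

Directly above alloy-10: alloy-18, alloy-2, alloy-13.
One step further: alloy-16 (4 so far).
No other element is forced above alloy-10 by the given relations, so the count is 4.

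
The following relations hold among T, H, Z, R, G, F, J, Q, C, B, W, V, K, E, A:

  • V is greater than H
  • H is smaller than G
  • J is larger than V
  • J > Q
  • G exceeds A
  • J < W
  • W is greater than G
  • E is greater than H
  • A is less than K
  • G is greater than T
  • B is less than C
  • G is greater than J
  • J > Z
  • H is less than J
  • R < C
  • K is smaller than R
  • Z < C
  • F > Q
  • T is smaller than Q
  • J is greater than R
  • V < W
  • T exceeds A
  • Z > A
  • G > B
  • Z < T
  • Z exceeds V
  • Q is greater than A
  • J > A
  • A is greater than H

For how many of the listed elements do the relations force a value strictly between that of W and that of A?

7

Chaining upward from A reaches: K, R, Z, T, C, Q, J, G, F.
Chaining downward from W reaches: H, B, K, R, V, Z, T, Q, J, G.
Strictly between A and W are those in both lists: K, R, Z, T, Q, J, G — 7 elements.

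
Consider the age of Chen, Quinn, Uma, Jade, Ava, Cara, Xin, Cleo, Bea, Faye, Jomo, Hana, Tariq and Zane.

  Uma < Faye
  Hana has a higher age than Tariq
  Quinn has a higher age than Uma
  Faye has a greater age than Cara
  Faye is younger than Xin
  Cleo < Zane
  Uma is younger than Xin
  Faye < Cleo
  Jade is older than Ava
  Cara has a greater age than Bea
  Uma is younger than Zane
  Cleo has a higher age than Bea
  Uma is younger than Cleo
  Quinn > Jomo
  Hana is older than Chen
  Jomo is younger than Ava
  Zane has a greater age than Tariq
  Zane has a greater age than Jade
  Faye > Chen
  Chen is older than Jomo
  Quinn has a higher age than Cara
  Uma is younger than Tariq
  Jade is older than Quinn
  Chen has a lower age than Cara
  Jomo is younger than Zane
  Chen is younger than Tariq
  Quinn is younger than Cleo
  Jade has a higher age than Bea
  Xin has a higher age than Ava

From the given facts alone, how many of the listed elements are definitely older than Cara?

6

The elements the relations force above Cara are Quinn, Faye, Cleo, Jade, Xin, Zane — no chain reaches any other.
That is 6.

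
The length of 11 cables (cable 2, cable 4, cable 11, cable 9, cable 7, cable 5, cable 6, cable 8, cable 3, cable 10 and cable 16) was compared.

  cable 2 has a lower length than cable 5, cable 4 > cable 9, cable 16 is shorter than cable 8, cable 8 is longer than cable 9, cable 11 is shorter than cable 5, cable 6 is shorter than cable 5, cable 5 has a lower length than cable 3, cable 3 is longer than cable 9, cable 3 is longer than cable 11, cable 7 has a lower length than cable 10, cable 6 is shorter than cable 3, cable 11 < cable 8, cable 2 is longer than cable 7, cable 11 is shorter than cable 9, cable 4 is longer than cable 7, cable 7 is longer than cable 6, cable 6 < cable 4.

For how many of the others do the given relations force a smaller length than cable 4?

Directly below cable 4: cable 6, cable 7, cable 9.
One step further: cable 11 (4 so far).
No other element is forced below cable 4 by the given relations, so the count is 4.

4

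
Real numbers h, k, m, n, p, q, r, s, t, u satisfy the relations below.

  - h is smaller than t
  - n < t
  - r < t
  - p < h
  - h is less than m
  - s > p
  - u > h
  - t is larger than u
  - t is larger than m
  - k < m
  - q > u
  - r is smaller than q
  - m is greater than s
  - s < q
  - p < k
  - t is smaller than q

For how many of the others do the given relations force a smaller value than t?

The elements the relations force below t are p, s, n, k, h, r, m, u — no chain reaches any other.
That is 8.

8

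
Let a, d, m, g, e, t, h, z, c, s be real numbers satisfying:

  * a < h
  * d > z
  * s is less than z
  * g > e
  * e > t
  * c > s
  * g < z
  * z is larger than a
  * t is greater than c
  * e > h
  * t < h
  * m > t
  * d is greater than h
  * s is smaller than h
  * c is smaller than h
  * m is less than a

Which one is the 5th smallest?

Chaining the given pairs: s < c < t < m < a < h < e < g < z < d.
The 5th smallest is a.

a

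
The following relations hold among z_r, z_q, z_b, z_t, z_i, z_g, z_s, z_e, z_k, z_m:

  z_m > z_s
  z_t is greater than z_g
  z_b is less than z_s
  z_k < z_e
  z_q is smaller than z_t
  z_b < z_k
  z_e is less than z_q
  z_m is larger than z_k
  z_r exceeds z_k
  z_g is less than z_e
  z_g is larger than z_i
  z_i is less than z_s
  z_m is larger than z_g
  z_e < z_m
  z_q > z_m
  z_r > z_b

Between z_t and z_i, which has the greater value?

Chaining the given relations: z_i < z_g < z_e < z_m < z_q < z_t.
So z_i < z_t; z_t is the larger of the two.

z_t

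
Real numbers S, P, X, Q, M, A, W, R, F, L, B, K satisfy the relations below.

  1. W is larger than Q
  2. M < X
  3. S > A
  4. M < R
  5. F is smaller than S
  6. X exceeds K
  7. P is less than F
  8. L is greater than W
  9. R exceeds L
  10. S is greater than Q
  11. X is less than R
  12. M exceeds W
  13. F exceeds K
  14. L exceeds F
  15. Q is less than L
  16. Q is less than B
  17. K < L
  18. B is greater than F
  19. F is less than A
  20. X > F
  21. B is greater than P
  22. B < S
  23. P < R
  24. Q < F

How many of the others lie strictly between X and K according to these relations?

Chaining upward from K reaches: F, A, B, L, S, R.
Chaining downward from X reaches: P, Q, W, F, M.
Strictly between K and X are those in both lists: F — 1 element.

1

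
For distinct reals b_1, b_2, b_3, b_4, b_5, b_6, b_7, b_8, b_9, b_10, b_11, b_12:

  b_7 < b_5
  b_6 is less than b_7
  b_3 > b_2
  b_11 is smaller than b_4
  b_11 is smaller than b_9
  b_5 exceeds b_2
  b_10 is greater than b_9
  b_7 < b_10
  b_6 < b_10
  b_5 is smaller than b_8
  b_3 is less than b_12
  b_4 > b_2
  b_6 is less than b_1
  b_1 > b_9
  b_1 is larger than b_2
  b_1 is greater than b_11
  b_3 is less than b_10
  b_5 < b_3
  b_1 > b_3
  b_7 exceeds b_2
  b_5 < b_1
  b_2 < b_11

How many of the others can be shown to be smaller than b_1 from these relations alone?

7

Directly below b_1: b_6, b_2, b_11, b_5, b_3, b_9.
One step further: b_7 (7 so far).
Nothing else is reachable below b_1; 7 in all.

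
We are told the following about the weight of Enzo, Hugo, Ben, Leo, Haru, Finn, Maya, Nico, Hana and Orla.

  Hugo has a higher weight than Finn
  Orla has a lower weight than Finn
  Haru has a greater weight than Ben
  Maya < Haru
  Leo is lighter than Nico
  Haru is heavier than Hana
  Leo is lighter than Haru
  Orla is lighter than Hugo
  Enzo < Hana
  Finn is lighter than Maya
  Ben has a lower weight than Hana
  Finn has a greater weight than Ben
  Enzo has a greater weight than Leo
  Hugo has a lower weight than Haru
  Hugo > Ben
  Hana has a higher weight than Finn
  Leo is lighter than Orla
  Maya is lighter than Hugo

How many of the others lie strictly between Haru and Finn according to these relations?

3

Chaining upward from Finn reaches: Maya, Hugo, Hana.
Chaining downward from Haru reaches: Leo, Ben, Orla, Maya, Hugo, Enzo, Hana.
Strictly between Finn and Haru are those in both lists: Maya, Hugo, Hana — 3 elements.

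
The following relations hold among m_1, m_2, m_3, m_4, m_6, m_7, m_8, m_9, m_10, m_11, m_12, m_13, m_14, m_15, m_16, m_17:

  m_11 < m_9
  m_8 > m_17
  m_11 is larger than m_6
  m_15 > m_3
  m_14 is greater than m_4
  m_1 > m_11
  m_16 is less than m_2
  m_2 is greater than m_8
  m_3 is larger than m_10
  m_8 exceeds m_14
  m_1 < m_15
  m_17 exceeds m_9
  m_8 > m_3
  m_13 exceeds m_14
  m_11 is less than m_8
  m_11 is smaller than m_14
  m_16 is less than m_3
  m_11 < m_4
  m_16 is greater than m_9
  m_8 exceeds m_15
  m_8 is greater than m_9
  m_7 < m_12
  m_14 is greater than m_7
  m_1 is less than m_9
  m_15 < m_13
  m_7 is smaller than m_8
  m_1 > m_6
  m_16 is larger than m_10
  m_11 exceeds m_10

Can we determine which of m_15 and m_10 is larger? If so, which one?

m_15

The relevant relations are m_10 < m_11; m_11 < m_1; m_1 < m_9; m_9 < m_16; m_16 < m_3; m_3 < m_15.
Together: m_10 < m_11 < m_1 < m_9 < m_16 < m_3 < m_15.
So m_15 is larger.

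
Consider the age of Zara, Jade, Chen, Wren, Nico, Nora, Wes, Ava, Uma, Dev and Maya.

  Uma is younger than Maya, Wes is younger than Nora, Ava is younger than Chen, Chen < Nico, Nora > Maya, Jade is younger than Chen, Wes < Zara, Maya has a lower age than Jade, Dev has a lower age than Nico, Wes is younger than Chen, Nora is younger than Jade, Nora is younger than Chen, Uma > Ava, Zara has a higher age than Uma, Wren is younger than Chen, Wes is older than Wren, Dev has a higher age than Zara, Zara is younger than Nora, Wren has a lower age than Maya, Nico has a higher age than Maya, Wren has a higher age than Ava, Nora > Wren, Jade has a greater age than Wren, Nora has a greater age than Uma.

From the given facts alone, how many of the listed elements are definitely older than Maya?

4

The elements the relations force above Maya are Nora, Jade, Chen, Nico — no chain reaches any other.
That is 4.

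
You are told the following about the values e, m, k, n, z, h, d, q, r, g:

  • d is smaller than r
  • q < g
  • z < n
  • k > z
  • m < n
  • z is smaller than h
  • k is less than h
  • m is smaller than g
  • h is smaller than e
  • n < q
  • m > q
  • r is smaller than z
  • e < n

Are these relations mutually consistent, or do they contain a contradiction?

inconsistent

Chaining the given relations yields n < q < m, so n < m. But one relation states m < n. These cannot both hold.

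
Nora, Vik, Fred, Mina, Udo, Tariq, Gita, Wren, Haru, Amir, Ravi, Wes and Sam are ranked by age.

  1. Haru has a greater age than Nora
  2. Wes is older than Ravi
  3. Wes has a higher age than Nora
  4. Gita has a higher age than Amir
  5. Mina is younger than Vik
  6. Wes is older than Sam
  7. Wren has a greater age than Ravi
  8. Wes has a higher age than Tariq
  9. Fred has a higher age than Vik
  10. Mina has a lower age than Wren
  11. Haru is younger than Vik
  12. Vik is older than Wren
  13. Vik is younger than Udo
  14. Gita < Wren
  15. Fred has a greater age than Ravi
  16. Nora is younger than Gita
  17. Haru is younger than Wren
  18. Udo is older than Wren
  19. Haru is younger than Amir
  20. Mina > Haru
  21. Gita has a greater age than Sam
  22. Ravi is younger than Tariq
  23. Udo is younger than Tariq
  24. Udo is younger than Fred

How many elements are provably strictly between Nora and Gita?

The relations place Nora below Gita. An element lies strictly between them when it is forced above Nora and also forced below Gita.
Above Nora: {Haru, Amir, Mina, Wren, Vik, Udo, Tariq, Fred, Wes}. Below Gita: {Sam, Haru, Amir}.
Intersection: {Haru, Amir} — 2.

2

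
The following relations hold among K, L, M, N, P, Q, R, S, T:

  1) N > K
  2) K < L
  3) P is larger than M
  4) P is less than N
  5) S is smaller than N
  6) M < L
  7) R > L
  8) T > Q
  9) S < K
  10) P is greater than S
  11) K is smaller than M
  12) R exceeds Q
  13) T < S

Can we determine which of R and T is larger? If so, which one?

T < S < K < M < L < R, by transitivity through S, K, M, L.
So R is larger.

R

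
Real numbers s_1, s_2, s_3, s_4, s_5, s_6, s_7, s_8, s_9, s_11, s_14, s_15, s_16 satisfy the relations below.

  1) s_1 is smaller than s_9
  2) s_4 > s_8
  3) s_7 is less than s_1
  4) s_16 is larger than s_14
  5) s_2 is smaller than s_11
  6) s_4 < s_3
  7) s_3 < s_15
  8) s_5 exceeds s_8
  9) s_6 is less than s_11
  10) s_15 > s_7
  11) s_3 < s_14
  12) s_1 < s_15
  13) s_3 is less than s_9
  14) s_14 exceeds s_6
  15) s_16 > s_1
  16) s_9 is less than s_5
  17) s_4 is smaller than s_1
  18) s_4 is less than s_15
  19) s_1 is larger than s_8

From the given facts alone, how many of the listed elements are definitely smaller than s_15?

From s_15 the given relations immediately reach s_4, s_7, s_1, s_3.
From those, s_8 — 5 in total.
Nothing else is reachable below s_15; 5 in all.

5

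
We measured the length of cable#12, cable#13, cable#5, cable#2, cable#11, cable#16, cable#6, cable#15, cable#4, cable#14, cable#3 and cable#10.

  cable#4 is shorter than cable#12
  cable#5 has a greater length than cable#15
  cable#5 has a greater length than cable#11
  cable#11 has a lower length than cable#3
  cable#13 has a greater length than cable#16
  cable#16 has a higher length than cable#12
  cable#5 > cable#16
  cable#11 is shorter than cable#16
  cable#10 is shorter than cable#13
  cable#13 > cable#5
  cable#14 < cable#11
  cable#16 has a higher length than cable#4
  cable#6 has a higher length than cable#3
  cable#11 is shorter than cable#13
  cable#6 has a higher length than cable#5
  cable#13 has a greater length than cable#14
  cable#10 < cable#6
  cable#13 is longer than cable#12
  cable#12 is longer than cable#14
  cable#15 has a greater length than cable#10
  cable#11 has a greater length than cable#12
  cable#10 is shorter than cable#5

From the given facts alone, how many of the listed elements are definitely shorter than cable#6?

9

Directly below cable#6: cable#10, cable#5, cable#3.
One step further: cable#11, cable#16, cable#15 (6 so far).
One step further: cable#14, cable#4, cable#12 (9 so far).
Nothing else is reachable below cable#6; 9 in all.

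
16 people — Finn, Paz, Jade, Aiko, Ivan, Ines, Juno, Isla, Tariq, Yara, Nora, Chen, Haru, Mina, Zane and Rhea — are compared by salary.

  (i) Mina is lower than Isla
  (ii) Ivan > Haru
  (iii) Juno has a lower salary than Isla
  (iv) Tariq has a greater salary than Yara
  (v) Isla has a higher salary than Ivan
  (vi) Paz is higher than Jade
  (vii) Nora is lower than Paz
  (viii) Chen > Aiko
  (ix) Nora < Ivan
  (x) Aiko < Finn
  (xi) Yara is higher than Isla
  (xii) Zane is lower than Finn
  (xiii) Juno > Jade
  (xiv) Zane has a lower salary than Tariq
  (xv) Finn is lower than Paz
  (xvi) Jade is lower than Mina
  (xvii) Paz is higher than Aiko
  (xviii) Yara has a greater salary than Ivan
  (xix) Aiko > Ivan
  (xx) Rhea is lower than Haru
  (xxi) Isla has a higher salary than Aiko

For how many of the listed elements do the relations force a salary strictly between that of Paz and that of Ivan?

2

The relations place Ivan below Paz. An element lies strictly between them when it is forced above Ivan and also forced below Paz.
Above Ivan: {Aiko, Chen, Isla, Yara, Finn, Tariq}. Below Paz: {Rhea, Zane, Haru, Jade, Nora, Aiko, Finn}.
Intersection: {Aiko, Finn} — 2.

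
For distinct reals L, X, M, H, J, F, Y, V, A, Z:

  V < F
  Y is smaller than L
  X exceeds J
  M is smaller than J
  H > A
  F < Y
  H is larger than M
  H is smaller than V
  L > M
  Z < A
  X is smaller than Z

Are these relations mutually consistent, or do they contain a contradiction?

consistent

The single ordering M < J < X < Z < A < H < V < F < Y < L satisfies every listed relation, so no contradiction arises.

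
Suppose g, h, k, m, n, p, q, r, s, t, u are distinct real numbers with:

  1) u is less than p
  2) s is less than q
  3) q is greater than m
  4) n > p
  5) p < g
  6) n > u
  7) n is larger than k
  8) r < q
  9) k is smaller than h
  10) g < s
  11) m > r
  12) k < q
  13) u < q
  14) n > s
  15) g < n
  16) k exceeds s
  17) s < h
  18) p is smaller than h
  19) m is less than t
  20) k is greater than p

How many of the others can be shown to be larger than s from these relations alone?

From s the given relations immediately reach k, h, n, q.
Nothing else is reachable above s; 4 in all.

4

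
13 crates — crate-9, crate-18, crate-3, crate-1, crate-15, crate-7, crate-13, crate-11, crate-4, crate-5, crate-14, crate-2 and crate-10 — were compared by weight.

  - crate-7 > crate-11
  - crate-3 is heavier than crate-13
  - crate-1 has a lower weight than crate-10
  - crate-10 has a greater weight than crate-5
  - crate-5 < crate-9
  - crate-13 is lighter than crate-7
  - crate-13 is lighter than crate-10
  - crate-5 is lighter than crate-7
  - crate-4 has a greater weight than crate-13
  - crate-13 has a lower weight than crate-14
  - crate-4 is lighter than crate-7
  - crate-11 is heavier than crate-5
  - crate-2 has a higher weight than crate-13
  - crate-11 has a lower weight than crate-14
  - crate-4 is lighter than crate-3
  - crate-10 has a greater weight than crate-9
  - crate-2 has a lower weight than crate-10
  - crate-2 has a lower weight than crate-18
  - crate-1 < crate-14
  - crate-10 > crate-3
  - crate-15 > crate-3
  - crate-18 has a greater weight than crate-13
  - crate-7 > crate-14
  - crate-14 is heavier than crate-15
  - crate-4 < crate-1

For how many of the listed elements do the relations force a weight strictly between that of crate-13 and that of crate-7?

5

The relations place crate-13 below crate-7. An element lies strictly between them when it is forced above crate-13 and also forced below crate-7.
Above crate-13: {crate-4, crate-3, crate-2, crate-1, crate-15, crate-14, crate-10, crate-18}. Below crate-7: {crate-4, crate-5, crate-3, crate-11, crate-1, crate-15, crate-14}.
Intersection: {crate-4, crate-3, crate-1, crate-15, crate-14} — 5.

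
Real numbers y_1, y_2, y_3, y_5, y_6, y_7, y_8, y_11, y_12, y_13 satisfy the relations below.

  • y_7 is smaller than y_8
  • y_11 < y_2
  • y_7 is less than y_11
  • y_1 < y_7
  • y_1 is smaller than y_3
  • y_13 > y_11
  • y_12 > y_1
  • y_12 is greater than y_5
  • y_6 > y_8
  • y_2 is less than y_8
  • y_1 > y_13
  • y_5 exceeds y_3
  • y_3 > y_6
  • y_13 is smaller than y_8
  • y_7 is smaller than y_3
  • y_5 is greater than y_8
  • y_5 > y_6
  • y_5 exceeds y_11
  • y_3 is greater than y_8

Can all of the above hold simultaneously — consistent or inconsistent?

We have y_11 < y_13 stated directly, yet also y_13 < y_1 < y_7 < y_11 by chaining the others — so y_13 < y_11. Contradiction.

inconsistent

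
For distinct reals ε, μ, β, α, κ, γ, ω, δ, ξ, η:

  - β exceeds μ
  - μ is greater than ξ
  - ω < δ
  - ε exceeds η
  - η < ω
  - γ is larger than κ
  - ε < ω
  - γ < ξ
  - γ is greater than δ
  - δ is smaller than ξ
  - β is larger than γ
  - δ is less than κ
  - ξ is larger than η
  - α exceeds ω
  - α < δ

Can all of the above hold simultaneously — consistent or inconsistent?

The single ordering η < ε < ω < α < δ < κ < γ < ξ < μ < β satisfies every listed relation, so no contradiction arises.

consistent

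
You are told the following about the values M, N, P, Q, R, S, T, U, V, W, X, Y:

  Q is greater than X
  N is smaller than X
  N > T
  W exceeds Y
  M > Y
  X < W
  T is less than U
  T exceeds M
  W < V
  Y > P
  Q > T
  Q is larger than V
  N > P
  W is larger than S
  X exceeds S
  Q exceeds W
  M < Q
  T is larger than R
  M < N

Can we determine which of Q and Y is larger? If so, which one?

Q

Following the relations from Y: Y < M < T < N < X < W < V < Q.
So Q is larger.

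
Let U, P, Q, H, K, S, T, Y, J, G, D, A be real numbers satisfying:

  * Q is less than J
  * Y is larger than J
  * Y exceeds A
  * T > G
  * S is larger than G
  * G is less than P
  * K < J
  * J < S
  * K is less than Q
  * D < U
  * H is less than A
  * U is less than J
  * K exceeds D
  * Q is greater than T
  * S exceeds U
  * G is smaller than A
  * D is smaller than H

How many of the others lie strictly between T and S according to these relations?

Chaining upward from T reaches: Q, J, Y.
Chaining downward from S reaches: D, G, K, Q, U, J.
Strictly between T and S are those in both lists: Q, J — 2 elements.

2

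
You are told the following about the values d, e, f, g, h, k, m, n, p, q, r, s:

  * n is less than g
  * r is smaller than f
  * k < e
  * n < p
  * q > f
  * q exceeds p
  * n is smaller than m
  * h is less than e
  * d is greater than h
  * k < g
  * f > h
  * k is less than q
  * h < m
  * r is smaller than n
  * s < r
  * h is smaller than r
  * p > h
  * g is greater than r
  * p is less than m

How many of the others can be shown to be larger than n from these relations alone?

4

The elements the relations force above n are p, m, g, q — no chain reaches any other.
That is 4.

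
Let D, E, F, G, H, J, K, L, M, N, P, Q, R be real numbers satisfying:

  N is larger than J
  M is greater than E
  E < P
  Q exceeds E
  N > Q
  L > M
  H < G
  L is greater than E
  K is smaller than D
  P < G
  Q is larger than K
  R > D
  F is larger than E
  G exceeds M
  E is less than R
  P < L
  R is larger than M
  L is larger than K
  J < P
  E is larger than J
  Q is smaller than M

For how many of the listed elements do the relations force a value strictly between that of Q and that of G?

1

The relations place Q below G. An element lies strictly between them when it is forced above Q and also forced below G.
Above Q: {M, L, R, N}. Below G: {J, K, E, M, P, H}.
Intersection: {M} — 1.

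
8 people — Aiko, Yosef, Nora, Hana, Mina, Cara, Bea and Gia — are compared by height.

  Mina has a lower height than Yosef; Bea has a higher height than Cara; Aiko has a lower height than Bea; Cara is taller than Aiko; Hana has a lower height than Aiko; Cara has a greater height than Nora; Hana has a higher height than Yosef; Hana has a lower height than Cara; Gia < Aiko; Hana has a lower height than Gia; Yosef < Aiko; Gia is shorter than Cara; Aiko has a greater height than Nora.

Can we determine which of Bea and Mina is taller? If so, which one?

Bea

Chaining the given relations: Mina < Yosef < Hana < Gia < Aiko < Bea.
So Bea is taller.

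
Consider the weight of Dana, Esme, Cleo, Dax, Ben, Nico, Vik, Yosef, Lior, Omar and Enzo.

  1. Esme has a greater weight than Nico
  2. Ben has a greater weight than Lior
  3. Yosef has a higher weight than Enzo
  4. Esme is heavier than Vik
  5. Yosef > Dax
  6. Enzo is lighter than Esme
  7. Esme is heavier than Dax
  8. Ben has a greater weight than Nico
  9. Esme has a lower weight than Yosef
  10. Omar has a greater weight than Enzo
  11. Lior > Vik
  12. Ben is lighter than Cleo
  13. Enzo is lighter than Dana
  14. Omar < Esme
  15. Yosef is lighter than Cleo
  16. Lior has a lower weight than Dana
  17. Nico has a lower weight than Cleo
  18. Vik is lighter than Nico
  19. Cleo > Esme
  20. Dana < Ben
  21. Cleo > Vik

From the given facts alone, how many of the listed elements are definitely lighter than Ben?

From Ben the given relations immediately reach Lior, Nico, Dana.
From those, Enzo, Vik — 5 in total.
Nothing else is reachable below Ben; 5 in all.

5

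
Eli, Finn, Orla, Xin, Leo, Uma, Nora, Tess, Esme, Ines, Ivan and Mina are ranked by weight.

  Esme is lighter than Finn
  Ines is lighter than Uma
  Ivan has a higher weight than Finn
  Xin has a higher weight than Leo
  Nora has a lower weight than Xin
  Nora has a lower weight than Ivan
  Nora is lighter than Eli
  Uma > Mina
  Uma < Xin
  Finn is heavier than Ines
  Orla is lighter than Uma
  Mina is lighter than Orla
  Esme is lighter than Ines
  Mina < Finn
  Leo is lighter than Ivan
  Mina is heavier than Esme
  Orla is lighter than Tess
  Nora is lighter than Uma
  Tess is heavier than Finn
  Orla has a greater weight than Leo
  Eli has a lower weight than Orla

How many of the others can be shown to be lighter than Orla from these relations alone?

From Orla the given relations immediately reach Leo, Eli, Mina.
From those, Esme, Nora — 5 in total.
No other element is forced below Orla by the given relations, so the count is 5.

5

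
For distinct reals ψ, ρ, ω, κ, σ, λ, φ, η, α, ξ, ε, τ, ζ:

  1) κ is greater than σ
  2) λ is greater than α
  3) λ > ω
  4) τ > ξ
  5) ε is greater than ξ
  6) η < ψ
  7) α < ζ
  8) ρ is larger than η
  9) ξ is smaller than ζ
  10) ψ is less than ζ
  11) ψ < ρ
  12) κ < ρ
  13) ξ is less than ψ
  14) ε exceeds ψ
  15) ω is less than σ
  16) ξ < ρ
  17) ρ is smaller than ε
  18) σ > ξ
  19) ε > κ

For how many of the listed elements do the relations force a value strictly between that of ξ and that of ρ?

3

The relations place ξ below ρ. An element lies strictly between them when it is forced above ξ and also forced below ρ.
Above ξ: {σ, ψ, τ, κ, ζ, ε}. Below ρ: {ω, η, σ, ψ, κ}.
Intersection: {σ, ψ, κ} — 3.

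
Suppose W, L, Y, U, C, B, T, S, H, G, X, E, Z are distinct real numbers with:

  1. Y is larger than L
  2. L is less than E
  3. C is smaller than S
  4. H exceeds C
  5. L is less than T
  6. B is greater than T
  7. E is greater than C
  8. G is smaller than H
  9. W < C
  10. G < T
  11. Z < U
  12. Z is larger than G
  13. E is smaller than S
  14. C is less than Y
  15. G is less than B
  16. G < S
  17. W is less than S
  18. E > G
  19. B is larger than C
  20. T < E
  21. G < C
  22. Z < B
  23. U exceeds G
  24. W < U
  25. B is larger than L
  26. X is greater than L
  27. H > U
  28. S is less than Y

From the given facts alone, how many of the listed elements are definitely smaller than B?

Directly below B: G, L, T, C, Z.
One step further: W (6 so far).
Nothing else is reachable below B; 6 in all.

6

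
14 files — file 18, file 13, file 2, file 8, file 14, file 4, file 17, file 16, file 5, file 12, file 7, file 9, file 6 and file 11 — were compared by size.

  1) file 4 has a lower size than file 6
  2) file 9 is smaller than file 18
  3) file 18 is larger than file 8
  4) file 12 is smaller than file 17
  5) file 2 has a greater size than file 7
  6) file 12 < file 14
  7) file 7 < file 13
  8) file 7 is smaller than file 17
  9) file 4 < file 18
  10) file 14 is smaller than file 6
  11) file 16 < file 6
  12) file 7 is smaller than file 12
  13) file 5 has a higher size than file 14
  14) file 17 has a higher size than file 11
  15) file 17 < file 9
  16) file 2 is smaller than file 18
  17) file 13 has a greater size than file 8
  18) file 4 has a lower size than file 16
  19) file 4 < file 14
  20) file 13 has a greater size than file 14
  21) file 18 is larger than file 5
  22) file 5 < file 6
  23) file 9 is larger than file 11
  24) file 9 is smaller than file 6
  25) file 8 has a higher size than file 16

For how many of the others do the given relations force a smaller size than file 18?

11

From file 18 the given relations immediately reach file 4, file 2, file 8, file 9, file 5.
From those, file 7, file 11, file 16, file 17, file 14 — 10 in total.
From those, file 12 — 11 in total.
No other element is forced below file 18 by the given relations, so the count is 11.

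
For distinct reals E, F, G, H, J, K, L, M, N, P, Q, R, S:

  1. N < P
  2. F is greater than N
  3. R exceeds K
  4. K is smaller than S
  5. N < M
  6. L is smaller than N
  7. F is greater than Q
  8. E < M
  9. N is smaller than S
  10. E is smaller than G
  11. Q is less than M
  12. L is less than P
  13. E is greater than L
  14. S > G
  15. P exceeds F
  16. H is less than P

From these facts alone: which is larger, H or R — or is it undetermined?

Following every chain through H: above H we get P.
R is not reached, and no chain runs the other way from R to H.
So the given relations leave the order of H and R undetermined.

undetermined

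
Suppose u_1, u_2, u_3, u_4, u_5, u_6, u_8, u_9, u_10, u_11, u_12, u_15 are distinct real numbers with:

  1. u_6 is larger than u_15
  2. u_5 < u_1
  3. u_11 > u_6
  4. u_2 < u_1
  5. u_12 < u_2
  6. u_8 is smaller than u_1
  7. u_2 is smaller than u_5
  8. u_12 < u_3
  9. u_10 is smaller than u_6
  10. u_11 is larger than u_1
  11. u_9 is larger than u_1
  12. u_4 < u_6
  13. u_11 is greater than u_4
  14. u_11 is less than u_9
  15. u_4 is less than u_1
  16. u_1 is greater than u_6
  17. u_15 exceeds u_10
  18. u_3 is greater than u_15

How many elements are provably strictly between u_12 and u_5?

Chaining upward from u_12 reaches: u_2, u_3, u_1, u_11, u_9.
Chaining downward from u_5 reaches: u_2.
Strictly between u_12 and u_5 are those in both lists: u_2 — 1 element.

1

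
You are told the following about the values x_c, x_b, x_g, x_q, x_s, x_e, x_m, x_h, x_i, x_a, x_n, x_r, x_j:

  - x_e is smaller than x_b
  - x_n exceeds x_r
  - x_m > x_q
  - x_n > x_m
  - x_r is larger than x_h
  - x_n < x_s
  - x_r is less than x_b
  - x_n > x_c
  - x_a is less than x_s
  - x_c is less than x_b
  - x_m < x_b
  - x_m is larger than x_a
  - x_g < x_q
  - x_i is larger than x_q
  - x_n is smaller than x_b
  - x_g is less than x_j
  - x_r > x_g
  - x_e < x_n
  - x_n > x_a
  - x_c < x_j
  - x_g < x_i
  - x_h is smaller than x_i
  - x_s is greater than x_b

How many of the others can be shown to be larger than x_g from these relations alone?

8

From x_g the given relations immediately reach x_q, x_j, x_r, x_i.
From those, x_m, x_n, x_b — 7 in total.
From those, x_s — 8 in total.
No other element is forced above x_g by the given relations, so the count is 8.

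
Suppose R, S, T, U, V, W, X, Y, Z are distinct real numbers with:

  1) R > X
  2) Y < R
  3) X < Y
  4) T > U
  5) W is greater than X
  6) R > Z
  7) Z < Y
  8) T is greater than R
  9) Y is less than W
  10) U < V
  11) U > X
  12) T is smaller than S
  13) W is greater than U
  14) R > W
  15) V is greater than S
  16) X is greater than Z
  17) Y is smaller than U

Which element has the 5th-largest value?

Piecing the relations together gives one ordering: Z < X < Y < U < W < R < T < S < V.
The 5th largest is W.

W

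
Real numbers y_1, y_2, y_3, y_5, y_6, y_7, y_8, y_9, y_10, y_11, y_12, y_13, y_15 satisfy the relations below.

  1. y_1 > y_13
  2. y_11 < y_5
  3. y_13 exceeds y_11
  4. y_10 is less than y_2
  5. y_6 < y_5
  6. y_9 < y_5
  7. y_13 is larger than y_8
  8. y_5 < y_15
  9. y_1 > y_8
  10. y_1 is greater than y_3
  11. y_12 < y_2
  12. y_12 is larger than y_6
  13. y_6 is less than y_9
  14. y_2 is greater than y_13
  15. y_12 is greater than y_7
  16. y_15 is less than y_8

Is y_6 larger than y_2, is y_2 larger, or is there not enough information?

y_2

Link the given pairs in sequence: y_6 < y_5; y_5 < y_15; y_15 < y_8; y_8 < y_13; y_13 < y_2.
Chaining these gives y_6 < y_5 < y_15 < y_8 < y_13 < y_2.
So y_2 is larger.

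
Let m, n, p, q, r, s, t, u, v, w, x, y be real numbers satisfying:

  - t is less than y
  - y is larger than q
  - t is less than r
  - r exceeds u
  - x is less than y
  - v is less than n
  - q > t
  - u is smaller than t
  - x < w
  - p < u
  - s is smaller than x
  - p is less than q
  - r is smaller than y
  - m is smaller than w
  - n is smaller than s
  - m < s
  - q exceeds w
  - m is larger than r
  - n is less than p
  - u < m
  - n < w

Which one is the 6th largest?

m

Piecing the relations together gives one ordering: v < n < p < u < t < r < m < s < x < w < q < y.
The 6th largest is m.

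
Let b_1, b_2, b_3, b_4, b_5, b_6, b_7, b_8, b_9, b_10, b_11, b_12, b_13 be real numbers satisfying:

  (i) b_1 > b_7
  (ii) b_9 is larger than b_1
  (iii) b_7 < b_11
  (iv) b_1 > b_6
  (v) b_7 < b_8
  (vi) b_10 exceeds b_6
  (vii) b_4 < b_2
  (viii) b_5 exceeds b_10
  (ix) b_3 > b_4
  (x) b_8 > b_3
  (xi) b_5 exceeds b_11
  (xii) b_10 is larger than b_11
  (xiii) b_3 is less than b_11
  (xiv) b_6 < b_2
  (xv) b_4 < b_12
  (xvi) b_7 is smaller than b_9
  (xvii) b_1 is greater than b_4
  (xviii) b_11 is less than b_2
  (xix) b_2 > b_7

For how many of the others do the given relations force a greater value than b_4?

9

From b_4 the given relations immediately reach b_3, b_1, b_2, b_12.
From those, b_11, b_9, b_8 — 7 in total.
From those, b_10, b_5 — 9 in total.
No other element is forced above b_4 by the given relations, so the count is 9.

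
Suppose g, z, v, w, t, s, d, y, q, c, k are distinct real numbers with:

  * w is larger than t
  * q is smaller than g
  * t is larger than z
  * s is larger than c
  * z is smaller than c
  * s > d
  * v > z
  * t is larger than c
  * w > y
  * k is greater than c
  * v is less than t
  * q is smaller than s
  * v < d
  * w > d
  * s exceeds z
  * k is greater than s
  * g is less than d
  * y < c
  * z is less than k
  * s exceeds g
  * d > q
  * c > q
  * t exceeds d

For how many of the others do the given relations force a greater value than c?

4

From c the given relations immediately reach s, t, k.
From those, w — 4 in total.
No other element is forced above c by the given relations, so the count is 4.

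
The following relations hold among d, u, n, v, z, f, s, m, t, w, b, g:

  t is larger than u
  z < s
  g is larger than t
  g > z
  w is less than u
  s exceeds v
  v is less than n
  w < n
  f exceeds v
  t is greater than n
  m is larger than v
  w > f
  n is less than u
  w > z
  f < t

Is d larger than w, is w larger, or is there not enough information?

Following every chain through d: nothing is chained to d.
w is not reached, and no chain runs the other way from w to d.
So the given relations leave the order of d and w undetermined.

undetermined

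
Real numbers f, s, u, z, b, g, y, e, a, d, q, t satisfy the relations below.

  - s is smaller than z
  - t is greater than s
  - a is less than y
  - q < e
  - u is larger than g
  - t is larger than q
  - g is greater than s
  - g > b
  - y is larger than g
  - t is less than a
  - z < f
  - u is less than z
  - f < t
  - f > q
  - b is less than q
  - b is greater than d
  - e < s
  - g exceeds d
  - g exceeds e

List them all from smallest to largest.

Nothing is placed below d, so it is least; from there d < b; b < q; q < e; e < s; s < g; g < u; u < z; z < f; f < t; t < a; a < y, each given directly.

d < b < q < e < s < g < u < z < f < t < a < y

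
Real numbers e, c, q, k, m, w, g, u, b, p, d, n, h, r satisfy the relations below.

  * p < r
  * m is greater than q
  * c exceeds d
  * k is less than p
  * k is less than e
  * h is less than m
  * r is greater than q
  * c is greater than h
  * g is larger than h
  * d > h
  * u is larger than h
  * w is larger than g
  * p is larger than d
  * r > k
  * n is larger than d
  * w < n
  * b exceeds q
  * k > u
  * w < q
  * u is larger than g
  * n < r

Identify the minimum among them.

h

Chaining upward from h: directly above it, g, u, d, m, c; then k, w, n, p; then q, e, r; then b.
That covers every other element, and nothing is given below h, so h is the minimum.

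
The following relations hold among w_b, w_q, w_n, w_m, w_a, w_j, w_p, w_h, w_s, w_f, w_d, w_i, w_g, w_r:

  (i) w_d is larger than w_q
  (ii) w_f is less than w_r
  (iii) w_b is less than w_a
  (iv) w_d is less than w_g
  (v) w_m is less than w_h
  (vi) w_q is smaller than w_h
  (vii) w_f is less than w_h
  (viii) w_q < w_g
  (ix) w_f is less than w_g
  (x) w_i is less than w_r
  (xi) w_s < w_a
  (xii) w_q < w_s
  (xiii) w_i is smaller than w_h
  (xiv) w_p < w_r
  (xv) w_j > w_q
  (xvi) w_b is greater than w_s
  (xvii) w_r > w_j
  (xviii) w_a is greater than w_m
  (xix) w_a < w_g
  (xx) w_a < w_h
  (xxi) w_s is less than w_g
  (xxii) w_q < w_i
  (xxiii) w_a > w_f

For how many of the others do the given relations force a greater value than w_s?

4

Directly above w_s: w_b, w_a, w_g.
One step further: w_h (4 so far).
No other element is forced above w_s by the given relations, so the count is 4.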